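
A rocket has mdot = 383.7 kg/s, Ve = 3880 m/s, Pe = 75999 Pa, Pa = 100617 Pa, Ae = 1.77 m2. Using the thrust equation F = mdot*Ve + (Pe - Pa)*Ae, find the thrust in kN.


F = 383.7 * 3880 + (75999 - 100617) * 1.77 = 1.4452e+06 N = 1445.2 kN

1445.2 kN


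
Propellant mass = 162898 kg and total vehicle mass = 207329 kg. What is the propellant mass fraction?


PMF = 162898 / 207329 = 0.786

0.786


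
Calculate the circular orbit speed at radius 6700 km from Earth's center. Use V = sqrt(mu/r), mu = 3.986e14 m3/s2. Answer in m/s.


V = sqrt(3.986e14 / 6700000) = 7713 m/s

7713 m/s


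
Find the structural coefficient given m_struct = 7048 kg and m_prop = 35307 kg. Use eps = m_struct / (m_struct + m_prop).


eps = 7048 / (7048 + 35307) = 0.1664

0.1664


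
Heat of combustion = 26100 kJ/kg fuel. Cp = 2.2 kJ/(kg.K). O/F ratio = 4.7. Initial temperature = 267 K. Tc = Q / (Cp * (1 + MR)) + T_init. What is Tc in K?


Tc = 26100 / (2.2 * (1 + 4.7)) + 267 = 2348 K

2348 K


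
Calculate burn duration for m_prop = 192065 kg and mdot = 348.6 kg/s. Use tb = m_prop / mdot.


tb = 192065 / 348.6 = 551.0 s

551.0 s


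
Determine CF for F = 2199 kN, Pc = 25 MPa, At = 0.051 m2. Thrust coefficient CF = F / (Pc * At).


CF = 2199000 / (25e6 * 0.051) = 1.72

1.72


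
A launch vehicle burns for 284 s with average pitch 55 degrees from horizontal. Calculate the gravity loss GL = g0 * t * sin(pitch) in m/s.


GL = 9.81 * 284 * sin(55 deg) = 2282 m/s

2282 m/s


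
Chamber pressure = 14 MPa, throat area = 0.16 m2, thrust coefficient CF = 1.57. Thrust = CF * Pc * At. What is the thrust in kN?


F = 1.57 * 14e6 * 0.16 = 3.5168e+06 N = 3516.8 kN

3516.8 kN


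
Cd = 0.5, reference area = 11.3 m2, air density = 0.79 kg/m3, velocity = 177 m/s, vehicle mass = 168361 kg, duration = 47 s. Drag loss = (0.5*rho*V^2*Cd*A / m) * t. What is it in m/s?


D = 0.5 * 0.79 * 177^2 * 0.5 * 11.3 = 69918.5 N
a = 69918.5 / 168361 = 0.4153 m/s2
dV = 0.4153 * 47 = 19.5 m/s

19.5 m/s


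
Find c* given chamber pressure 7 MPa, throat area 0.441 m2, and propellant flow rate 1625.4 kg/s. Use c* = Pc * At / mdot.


c* = 7e6 * 0.441 / 1625.4 = 1899 m/s

1899 m/s


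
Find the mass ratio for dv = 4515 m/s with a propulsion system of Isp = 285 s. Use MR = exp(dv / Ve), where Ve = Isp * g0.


Ve = 285 * 9.81 = 2795.85 m/s
MR = exp(4515 / 2795.85) = 5.027

5.027


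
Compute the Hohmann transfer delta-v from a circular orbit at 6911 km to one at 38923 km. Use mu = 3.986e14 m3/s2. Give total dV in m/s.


V1 = sqrt(mu/r1) = 7594.48 m/s
dV1 = V1*(sqrt(2*r2/(r1+r2)) - 1) = 2302.95 m/s
V2 = sqrt(mu/r2) = 3200.11 m/s
dV2 = V2*(1 - sqrt(2*r1/(r1+r2))) = 1442.77 m/s
Total dV = 3746 m/s

3746 m/s


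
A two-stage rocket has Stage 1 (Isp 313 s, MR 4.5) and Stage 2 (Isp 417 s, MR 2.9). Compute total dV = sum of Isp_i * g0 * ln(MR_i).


dV1 = 313 * 9.81 * ln(4.5) = 4618.3 m/s
dV2 = 417 * 9.81 * ln(2.9) = 4355.5 m/s
Total dV = 4618.3 + 4355.5 = 8973.8 m/s ~ 8974 m/s

8974 m/s


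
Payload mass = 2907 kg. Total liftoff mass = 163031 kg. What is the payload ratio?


PR = 2907 / 163031 = 0.0178

0.0178


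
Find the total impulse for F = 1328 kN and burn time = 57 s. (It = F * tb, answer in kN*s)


It = 1328 * 57 = 75696 kN*s

75696 kN*s


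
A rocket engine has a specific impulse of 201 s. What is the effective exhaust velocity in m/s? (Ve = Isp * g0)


Ve = Isp * g0 = 201 * 9.81 = 1971.8 m/s

1971.8 m/s


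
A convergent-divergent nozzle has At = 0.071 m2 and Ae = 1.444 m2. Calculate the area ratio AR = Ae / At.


AR = 1.444 / 0.071 = 20.3

20.3


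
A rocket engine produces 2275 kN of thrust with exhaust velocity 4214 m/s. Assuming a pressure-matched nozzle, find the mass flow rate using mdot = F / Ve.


mdot = F / Ve = 2275000 / 4214 = 539.9 kg/s

539.9 kg/s


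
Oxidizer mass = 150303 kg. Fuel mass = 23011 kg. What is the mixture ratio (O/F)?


MR = 150303 / 23011 = 6.53

6.53


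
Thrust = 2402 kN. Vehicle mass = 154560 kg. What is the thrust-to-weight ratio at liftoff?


TWR = 2402000 / (154560 * 9.81) = 1.58

1.58


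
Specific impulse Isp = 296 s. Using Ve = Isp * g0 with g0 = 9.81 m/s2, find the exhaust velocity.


Ve = Isp * g0 = 296 * 9.81 = 2903.8 m/s

2903.8 m/s


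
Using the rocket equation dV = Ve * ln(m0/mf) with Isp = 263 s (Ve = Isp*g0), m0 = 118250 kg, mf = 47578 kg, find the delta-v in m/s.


Ve = 263 * 9.81 = 2580.03 m/s
dV = 2580.03 * ln(118250/47578) = 2349 m/s

2349 m/s


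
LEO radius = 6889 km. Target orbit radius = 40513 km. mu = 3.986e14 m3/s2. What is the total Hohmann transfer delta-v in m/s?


V1 = sqrt(mu/r1) = 7606.6 m/s
dV1 = V1*(sqrt(2*r2/(r1+r2)) - 1) = 2338.39 m/s
V2 = sqrt(mu/r2) = 3136.69 m/s
dV2 = V2*(1 - sqrt(2*r1/(r1+r2))) = 1445.6 m/s
Total dV = 3784 m/s

3784 m/s


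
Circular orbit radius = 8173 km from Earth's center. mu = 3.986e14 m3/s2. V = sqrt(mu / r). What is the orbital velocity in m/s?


V = sqrt(3.986e14 / 8173000) = 6984 m/s

6984 m/s


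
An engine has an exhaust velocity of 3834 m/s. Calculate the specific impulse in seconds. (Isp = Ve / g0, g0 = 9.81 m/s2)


Isp = Ve / g0 = 3834 / 9.81 = 390.8 s

390.8 s


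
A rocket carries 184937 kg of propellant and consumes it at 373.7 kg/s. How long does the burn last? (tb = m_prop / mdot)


tb = 184937 / 373.7 = 494.9 s

494.9 s


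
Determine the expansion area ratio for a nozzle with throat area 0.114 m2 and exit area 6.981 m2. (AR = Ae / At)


AR = 6.981 / 0.114 = 61.2

61.2


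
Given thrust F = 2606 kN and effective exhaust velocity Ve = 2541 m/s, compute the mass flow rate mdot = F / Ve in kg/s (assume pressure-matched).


mdot = F / Ve = 2606000 / 2541 = 1025.6 kg/s

1025.6 kg/s


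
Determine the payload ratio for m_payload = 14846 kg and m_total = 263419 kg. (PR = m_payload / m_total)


PR = 14846 / 263419 = 0.0564

0.0564


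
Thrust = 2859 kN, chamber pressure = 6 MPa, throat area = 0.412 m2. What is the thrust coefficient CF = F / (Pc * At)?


CF = 2859000 / (6e6 * 0.412) = 1.16

1.16


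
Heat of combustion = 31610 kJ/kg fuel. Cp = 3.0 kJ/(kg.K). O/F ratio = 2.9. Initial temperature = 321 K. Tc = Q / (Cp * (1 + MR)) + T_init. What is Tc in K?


Tc = 31610 / (3.0 * (1 + 2.9)) + 321 = 3023 K

3023 K


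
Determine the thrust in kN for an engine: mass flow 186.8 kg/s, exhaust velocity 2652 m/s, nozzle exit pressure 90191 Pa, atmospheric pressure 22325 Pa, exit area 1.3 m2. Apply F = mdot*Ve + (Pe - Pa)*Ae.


F = 186.8 * 2652 + (90191 - 22325) * 1.3 = 583619.0 N = 583.6 kN

583.6 kN


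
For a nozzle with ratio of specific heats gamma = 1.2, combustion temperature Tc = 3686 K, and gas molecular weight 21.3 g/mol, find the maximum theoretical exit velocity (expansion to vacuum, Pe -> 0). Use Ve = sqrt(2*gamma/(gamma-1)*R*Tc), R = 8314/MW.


R = 8314 / 21.3 = 390.33 J/(kg.K)
Ve = sqrt(2 * 1.2 / (1.2 - 1) * 390.33 * 3686) = 4155 m/s

4155 m/s


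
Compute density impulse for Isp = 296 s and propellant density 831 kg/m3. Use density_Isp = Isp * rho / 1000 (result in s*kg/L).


rho*Isp = 296 * 831 / 1000 = 246 s*kg/L

246 s*kg/L


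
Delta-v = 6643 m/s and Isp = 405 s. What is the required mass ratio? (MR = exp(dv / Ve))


Ve = 405 * 9.81 = 3973.05 m/s
MR = exp(6643 / 3973.05) = 5.323

5.323


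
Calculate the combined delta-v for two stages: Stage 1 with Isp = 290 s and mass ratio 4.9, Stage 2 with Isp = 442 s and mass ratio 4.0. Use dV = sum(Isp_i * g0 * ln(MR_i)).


dV1 = 290 * 9.81 * ln(4.9) = 4521.2 m/s
dV2 = 442 * 9.81 * ln(4.0) = 6011.0 m/s
Total dV = 4521.2 + 6011.0 = 10532.2 m/s ~ 10532 m/s

10532 m/s


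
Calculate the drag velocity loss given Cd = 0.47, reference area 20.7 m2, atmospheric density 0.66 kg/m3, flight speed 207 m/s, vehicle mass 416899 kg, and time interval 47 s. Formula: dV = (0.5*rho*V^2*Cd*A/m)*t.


D = 0.5 * 0.66 * 207^2 * 0.47 * 20.7 = 137569.71 N
a = 137569.71 / 416899 = 0.33 m/s2
dV = 0.33 * 47 = 15.5 m/s

15.5 m/s


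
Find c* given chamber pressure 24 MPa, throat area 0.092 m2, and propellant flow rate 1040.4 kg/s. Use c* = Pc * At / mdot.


c* = 24e6 * 0.092 / 1040.4 = 2122 m/s

2122 m/s


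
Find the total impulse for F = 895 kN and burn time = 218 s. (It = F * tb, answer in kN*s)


It = 895 * 218 = 195110 kN*s

195110 kN*s


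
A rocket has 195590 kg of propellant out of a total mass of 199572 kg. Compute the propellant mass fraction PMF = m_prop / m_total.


PMF = 195590 / 199572 = 0.98

0.98


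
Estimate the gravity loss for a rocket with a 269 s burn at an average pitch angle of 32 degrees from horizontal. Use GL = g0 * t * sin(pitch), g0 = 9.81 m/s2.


GL = 9.81 * 269 * sin(32 deg) = 1398 m/s

1398 m/s


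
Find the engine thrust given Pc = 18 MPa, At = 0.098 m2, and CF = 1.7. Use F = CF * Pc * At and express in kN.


F = 1.7 * 18e6 * 0.098 = 2.9988e+06 N = 2998.8 kN

2998.8 kN


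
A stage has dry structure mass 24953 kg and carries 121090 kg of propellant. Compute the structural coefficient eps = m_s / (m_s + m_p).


eps = 24953 / (24953 + 121090) = 0.1709

0.1709


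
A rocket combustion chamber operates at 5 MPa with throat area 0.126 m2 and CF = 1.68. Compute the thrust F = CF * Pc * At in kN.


F = 1.68 * 5e6 * 0.126 = 1.0584e+06 N = 1058.4 kN

1058.4 kN


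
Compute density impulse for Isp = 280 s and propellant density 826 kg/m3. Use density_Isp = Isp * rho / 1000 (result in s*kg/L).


rho*Isp = 280 * 826 / 1000 = 231 s*kg/L

231 s*kg/L


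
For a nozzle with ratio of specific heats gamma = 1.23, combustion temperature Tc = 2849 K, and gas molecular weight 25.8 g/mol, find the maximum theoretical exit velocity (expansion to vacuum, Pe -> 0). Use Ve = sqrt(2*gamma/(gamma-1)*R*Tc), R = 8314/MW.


R = 8314 / 25.8 = 322.25 J/(kg.K)
Ve = sqrt(2 * 1.23 / (1.23 - 1) * 322.25 * 2849) = 3134 m/s

3134 m/s


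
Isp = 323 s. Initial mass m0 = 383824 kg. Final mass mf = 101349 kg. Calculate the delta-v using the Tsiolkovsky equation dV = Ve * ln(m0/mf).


Ve = 323 * 9.81 = 3168.63 m/s
dV = 3168.63 * ln(383824/101349) = 4219 m/s

4219 m/s


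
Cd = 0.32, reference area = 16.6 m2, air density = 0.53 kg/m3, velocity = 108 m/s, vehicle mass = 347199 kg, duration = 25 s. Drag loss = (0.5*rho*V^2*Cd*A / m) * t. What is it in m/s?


D = 0.5 * 0.53 * 108^2 * 0.32 * 16.6 = 16419.18 N
a = 16419.18 / 347199 = 0.0473 m/s2
dV = 0.0473 * 25 = 1.2 m/s

1.2 m/s


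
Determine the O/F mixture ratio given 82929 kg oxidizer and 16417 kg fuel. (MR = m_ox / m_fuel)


MR = 82929 / 16417 = 5.05

5.05


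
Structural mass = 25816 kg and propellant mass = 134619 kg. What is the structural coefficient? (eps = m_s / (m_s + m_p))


eps = 25816 / (25816 + 134619) = 0.1609

0.1609


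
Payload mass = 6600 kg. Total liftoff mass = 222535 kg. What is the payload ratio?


PR = 6600 / 222535 = 0.0297

0.0297


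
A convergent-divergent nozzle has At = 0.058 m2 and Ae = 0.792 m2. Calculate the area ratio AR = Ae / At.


AR = 0.792 / 0.058 = 13.7

13.7


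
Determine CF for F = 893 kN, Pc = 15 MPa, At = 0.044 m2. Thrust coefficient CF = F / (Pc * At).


CF = 893000 / (15e6 * 0.044) = 1.35

1.35


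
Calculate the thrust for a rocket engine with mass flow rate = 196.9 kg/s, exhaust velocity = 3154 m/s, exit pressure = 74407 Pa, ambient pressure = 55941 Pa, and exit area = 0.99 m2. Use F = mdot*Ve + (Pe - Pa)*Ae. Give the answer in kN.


F = 196.9 * 3154 + (74407 - 55941) * 0.99 = 639304.0 N = 639.3 kN

639.3 kN


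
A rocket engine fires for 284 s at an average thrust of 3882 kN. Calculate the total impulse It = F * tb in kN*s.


It = 3882 * 284 = 1102488 kN*s

1102488 kN*s


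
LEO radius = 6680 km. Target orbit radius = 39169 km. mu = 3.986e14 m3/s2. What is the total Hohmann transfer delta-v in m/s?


V1 = sqrt(mu/r1) = 7724.68 m/s
dV1 = V1*(sqrt(2*r2/(r1+r2)) - 1) = 2372.54 m/s
V2 = sqrt(mu/r2) = 3190.05 m/s
dV2 = V2*(1 - sqrt(2*r1/(r1+r2))) = 1468.04 m/s
Total dV = 3841 m/s

3841 m/s


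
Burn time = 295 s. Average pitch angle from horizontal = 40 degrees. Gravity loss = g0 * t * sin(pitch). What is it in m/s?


GL = 9.81 * 295 * sin(40 deg) = 1860 m/s

1860 m/s


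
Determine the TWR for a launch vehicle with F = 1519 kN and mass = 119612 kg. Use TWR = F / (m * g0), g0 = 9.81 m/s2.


TWR = 1519000 / (119612 * 9.81) = 1.29

1.29


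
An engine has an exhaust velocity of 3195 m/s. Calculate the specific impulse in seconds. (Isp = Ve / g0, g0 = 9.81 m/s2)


Isp = Ve / g0 = 3195 / 9.81 = 325.7 s

325.7 s


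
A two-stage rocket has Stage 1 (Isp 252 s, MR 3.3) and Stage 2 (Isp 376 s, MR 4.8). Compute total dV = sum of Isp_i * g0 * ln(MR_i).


dV1 = 252 * 9.81 * ln(3.3) = 2951.5 m/s
dV2 = 376 * 9.81 * ln(4.8) = 5785.9 m/s
Total dV = 2951.5 + 5785.9 = 8737.4 m/s ~ 8737 m/s

8737 m/s


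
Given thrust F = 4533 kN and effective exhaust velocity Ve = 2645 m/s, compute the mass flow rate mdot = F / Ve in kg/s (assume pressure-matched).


mdot = F / Ve = 4533000 / 2645 = 1713.8 kg/s

1713.8 kg/s


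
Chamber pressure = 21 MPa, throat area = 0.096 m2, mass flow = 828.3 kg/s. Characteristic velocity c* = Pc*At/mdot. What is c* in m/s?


c* = 21e6 * 0.096 / 828.3 = 2434 m/s

2434 m/s


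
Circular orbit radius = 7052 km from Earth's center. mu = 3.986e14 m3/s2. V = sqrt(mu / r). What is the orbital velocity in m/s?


V = sqrt(3.986e14 / 7052000) = 7518 m/s

7518 m/s


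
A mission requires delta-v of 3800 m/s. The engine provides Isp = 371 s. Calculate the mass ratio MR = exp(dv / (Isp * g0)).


Ve = 371 * 9.81 = 3639.51 m/s
MR = exp(3800 / 3639.51) = 2.841

2.841


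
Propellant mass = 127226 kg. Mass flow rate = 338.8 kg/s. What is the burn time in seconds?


tb = 127226 / 338.8 = 375.5 s

375.5 s


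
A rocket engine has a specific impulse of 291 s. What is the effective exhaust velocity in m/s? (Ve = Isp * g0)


Ve = Isp * g0 = 291 * 9.81 = 2854.7 m/s

2854.7 m/s


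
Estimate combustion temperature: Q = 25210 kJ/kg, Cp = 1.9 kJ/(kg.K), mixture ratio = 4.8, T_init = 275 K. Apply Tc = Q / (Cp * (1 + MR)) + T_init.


Tc = 25210 / (1.9 * (1 + 4.8)) + 275 = 2563 K

2563 K


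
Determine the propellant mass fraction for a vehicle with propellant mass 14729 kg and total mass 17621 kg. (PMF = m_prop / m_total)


PMF = 14729 / 17621 = 0.836

0.836


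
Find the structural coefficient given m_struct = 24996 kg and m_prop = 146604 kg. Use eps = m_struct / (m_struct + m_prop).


eps = 24996 / (24996 + 146604) = 0.1457

0.1457


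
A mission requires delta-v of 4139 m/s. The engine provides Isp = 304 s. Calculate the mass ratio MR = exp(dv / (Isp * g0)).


Ve = 304 * 9.81 = 2982.24 m/s
MR = exp(4139 / 2982.24) = 4.006

4.006


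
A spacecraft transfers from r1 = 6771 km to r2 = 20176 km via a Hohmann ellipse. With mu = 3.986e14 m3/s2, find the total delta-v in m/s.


V1 = sqrt(mu/r1) = 7672.59 m/s
dV1 = V1*(sqrt(2*r2/(r1+r2)) - 1) = 1716.41 m/s
V2 = sqrt(mu/r2) = 4444.79 m/s
dV2 = V2*(1 - sqrt(2*r1/(r1+r2))) = 1293.87 m/s
Total dV = 3010 m/s

3010 m/s


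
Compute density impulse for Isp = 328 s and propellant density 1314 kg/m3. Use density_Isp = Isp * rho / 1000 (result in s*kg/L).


rho*Isp = 328 * 1314 / 1000 = 431 s*kg/L

431 s*kg/L


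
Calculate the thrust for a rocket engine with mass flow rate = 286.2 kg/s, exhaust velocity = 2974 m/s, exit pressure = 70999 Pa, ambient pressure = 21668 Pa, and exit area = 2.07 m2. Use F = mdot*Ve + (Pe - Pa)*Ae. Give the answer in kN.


F = 286.2 * 2974 + (70999 - 21668) * 2.07 = 953274.0 N = 953.3 kN

953.3 kN


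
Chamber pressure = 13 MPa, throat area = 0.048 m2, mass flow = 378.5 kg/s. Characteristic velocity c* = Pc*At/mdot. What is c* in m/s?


c* = 13e6 * 0.048 / 378.5 = 1649 m/s

1649 m/s


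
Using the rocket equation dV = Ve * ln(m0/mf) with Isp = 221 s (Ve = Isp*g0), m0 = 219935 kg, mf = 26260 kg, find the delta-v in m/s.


Ve = 221 * 9.81 = 2168.01 m/s
dV = 2168.01 * ln(219935/26260) = 4608 m/s

4608 m/s


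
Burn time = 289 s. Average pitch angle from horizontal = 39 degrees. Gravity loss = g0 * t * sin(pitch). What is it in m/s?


GL = 9.81 * 289 * sin(39 deg) = 1784 m/s

1784 m/s


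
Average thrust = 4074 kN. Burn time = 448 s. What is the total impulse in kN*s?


It = 4074 * 448 = 1825152 kN*s

1825152 kN*s


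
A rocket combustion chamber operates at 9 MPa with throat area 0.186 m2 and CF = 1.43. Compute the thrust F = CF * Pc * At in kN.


F = 1.43 * 9e6 * 0.186 = 2.3938e+06 N = 2393.8 kN

2393.8 kN


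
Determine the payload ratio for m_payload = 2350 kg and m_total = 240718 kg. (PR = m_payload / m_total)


PR = 2350 / 240718 = 0.0098

0.0098


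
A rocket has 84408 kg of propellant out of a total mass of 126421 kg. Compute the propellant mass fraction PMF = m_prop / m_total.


PMF = 84408 / 126421 = 0.668

0.668


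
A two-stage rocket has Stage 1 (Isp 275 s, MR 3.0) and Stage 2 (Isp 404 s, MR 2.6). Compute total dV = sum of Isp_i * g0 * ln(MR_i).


dV1 = 275 * 9.81 * ln(3.0) = 2963.8 m/s
dV2 = 404 * 9.81 * ln(2.6) = 3786.9 m/s
Total dV = 2963.8 + 3786.9 = 6750.7 m/s ~ 6751 m/s

6751 m/s


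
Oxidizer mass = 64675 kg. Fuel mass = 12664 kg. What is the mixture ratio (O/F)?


MR = 64675 / 12664 = 5.11

5.11


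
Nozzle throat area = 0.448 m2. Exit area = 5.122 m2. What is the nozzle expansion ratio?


AR = 5.122 / 0.448 = 11.4

11.4


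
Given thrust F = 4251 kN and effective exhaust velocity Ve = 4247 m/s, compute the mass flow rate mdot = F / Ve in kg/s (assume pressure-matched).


mdot = F / Ve = 4251000 / 4247 = 1000.9 kg/s

1000.9 kg/s


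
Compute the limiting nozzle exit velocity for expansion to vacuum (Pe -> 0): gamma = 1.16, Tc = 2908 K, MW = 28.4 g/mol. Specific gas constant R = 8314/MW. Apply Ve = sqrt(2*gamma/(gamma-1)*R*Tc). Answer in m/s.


R = 8314 / 28.4 = 292.75 J/(kg.K)
Ve = sqrt(2 * 1.16 / (1.16 - 1) * 292.75 * 2908) = 3513 m/s

3513 m/s


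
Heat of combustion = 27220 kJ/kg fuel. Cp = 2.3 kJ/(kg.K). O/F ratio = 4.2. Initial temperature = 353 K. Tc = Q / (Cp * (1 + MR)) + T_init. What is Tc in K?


Tc = 27220 / (2.3 * (1 + 4.2)) + 353 = 2629 K

2629 K


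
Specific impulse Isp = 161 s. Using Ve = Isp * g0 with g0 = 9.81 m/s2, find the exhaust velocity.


Ve = Isp * g0 = 161 * 9.81 = 1579.4 m/s

1579.4 m/s


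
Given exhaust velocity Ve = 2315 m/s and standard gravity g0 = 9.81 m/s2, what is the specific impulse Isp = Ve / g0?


Isp = Ve / g0 = 2315 / 9.81 = 236.0 s

236.0 s


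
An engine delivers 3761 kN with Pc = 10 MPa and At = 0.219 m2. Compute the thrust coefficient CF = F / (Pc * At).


CF = 3761000 / (10e6 * 0.219) = 1.72

1.72


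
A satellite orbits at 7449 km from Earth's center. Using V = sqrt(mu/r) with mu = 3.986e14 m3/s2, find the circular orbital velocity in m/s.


V = sqrt(3.986e14 / 7449000) = 7315 m/s

7315 m/s


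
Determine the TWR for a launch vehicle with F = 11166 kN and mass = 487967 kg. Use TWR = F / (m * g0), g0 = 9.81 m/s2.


TWR = 11166000 / (487967 * 9.81) = 2.33

2.33


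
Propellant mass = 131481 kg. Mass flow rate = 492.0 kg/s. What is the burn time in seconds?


tb = 131481 / 492.0 = 267.2 s

267.2 s


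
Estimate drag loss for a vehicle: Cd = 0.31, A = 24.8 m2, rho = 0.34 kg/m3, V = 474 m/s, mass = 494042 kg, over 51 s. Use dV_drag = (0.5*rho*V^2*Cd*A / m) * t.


D = 0.5 * 0.34 * 474^2 * 0.31 * 24.8 = 293642.54 N
a = 293642.54 / 494042 = 0.5944 m/s2
dV = 0.5944 * 51 = 30.3 m/s

30.3 m/s


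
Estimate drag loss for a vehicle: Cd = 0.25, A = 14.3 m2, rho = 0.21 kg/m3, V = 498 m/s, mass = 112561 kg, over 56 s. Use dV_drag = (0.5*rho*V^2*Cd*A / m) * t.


D = 0.5 * 0.21 * 498^2 * 0.25 * 14.3 = 93094.5 N
a = 93094.5 / 112561 = 0.8271 m/s2
dV = 0.8271 * 56 = 46.3 m/s

46.3 m/s


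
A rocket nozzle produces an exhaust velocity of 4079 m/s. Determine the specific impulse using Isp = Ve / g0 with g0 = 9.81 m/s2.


Isp = Ve / g0 = 4079 / 9.81 = 415.8 s

415.8 s


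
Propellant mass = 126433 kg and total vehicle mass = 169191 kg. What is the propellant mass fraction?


PMF = 126433 / 169191 = 0.747

0.747


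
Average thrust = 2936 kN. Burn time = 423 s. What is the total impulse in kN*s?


It = 2936 * 423 = 1241928 kN*s

1241928 kN*s


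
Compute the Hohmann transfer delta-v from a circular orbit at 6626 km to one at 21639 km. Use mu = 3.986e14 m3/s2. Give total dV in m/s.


V1 = sqrt(mu/r1) = 7756.09 m/s
dV1 = V1*(sqrt(2*r2/(r1+r2)) - 1) = 1841.27 m/s
V2 = sqrt(mu/r2) = 4291.9 m/s
dV2 = V2*(1 - sqrt(2*r1/(r1+r2))) = 1353.13 m/s
Total dV = 3194 m/s

3194 m/s


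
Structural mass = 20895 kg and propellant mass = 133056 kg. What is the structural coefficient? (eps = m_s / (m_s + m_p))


eps = 20895 / (20895 + 133056) = 0.1357

0.1357


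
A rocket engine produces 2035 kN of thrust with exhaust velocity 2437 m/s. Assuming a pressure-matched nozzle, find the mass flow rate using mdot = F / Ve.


mdot = F / Ve = 2035000 / 2437 = 835.0 kg/s

835.0 kg/s


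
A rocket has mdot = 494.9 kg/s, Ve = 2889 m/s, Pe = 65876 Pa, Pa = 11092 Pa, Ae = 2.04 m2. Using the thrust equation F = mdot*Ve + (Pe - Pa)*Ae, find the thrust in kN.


F = 494.9 * 2889 + (65876 - 11092) * 2.04 = 1.5415e+06 N = 1541.5 kN

1541.5 kN


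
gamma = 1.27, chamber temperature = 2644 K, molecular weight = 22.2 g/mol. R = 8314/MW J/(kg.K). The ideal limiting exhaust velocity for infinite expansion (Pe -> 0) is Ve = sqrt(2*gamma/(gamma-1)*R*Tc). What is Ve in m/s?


R = 8314 / 22.2 = 374.5 J/(kg.K)
Ve = sqrt(2 * 1.27 / (1.27 - 1) * 374.5 * 2644) = 3052 m/s

3052 m/s


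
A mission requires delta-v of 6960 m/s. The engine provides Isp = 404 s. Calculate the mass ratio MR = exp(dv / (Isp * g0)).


Ve = 404 * 9.81 = 3963.24 m/s
MR = exp(6960 / 3963.24) = 5.79

5.79


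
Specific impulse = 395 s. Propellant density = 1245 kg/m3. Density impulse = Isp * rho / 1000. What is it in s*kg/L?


rho*Isp = 395 * 1245 / 1000 = 492 s*kg/L

492 s*kg/L


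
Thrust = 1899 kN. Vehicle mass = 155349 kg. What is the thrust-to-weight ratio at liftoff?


TWR = 1899000 / (155349 * 9.81) = 1.25

1.25


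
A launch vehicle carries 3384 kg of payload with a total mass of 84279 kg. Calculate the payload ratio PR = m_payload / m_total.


PR = 3384 / 84279 = 0.0402

0.0402


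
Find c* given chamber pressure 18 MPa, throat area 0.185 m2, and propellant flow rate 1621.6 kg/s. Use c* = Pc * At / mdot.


c* = 18e6 * 0.185 / 1621.6 = 2054 m/s

2054 m/s


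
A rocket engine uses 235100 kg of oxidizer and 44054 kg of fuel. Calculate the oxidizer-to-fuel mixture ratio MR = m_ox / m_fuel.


MR = 235100 / 44054 = 5.34

5.34


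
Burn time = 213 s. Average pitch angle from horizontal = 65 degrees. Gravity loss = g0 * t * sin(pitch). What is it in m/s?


GL = 9.81 * 213 * sin(65 deg) = 1894 m/s

1894 m/s


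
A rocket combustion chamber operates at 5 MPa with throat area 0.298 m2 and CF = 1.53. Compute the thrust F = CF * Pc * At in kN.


F = 1.53 * 5e6 * 0.298 = 2.2797e+06 N = 2279.7 kN

2279.7 kN


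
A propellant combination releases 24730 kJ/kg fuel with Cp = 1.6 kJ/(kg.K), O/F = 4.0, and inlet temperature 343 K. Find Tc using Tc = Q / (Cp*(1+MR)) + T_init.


Tc = 24730 / (1.6 * (1 + 4.0)) + 343 = 3434 K

3434 K


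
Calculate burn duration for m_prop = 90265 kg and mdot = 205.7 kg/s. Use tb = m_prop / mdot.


tb = 90265 / 205.7 = 438.8 s

438.8 s


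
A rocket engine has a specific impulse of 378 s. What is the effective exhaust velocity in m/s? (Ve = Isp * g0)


Ve = Isp * g0 = 378 * 9.81 = 3708.2 m/s

3708.2 m/s


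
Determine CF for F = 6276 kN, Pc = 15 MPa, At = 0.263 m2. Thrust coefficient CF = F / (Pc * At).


CF = 6276000 / (15e6 * 0.263) = 1.59

1.59


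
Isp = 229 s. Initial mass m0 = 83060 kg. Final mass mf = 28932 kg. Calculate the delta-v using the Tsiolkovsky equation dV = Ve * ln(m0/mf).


Ve = 229 * 9.81 = 2246.49 m/s
dV = 2246.49 * ln(83060/28932) = 2369 m/s

2369 m/s


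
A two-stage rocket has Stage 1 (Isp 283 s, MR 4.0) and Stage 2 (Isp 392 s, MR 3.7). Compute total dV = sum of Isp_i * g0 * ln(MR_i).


dV1 = 283 * 9.81 * ln(4.0) = 3848.7 m/s
dV2 = 392 * 9.81 * ln(3.7) = 5031.2 m/s
Total dV = 3848.7 + 5031.2 = 8879.9 m/s ~ 8880 m/s

8880 m/s


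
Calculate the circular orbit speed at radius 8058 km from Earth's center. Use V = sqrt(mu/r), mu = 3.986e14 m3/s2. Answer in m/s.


V = sqrt(3.986e14 / 8058000) = 7033 m/s

7033 m/s


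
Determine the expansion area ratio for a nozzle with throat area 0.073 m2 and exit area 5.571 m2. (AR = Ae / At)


AR = 5.571 / 0.073 = 76.3

76.3


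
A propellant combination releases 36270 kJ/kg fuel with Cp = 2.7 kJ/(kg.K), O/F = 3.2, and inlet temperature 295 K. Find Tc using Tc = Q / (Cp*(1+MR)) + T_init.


Tc = 36270 / (2.7 * (1 + 3.2)) + 295 = 3493 K

3493 K


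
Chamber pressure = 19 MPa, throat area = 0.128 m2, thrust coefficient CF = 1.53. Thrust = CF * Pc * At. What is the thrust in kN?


F = 1.53 * 19e6 * 0.128 = 3.7210e+06 N = 3721.0 kN

3721.0 kN


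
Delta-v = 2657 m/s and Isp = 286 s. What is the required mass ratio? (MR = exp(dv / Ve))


Ve = 286 * 9.81 = 2805.66 m/s
MR = exp(2657 / 2805.66) = 2.578

2.578


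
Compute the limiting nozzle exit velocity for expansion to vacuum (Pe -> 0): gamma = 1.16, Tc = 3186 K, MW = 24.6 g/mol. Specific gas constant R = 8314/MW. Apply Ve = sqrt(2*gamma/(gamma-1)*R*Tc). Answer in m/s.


R = 8314 / 24.6 = 337.97 J/(kg.K)
Ve = sqrt(2 * 1.16 / (1.16 - 1) * 337.97 * 3186) = 3951 m/s

3951 m/s


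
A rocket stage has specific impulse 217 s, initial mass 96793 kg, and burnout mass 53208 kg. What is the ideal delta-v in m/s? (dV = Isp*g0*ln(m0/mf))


Ve = 217 * 9.81 = 2128.77 m/s
dV = 2128.77 * ln(96793/53208) = 1274 m/s

1274 m/s


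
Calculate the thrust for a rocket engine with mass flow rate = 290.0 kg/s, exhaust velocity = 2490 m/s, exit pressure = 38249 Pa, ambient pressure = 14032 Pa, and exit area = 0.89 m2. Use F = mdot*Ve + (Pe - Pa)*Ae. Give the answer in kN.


F = 290.0 * 2490 + (38249 - 14032) * 0.89 = 743653.0 N = 743.7 kN

743.7 kN


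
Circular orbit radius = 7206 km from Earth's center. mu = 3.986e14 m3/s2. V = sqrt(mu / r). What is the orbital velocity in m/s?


V = sqrt(3.986e14 / 7206000) = 7437 m/s

7437 m/s


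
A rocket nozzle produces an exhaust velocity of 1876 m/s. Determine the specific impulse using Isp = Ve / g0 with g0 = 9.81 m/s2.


Isp = Ve / g0 = 1876 / 9.81 = 191.2 s

191.2 s


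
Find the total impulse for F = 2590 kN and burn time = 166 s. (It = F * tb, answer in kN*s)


It = 2590 * 166 = 429940 kN*s

429940 kN*s


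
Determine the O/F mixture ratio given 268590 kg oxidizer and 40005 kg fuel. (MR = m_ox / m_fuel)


MR = 268590 / 40005 = 6.71

6.71


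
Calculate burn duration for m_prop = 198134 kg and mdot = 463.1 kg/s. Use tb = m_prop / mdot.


tb = 198134 / 463.1 = 427.8 s

427.8 s


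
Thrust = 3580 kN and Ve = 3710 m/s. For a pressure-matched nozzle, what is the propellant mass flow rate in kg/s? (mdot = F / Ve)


mdot = F / Ve = 3580000 / 3710 = 965.0 kg/s

965.0 kg/s


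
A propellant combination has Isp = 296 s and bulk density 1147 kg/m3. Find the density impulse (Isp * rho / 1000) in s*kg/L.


rho*Isp = 296 * 1147 / 1000 = 340 s*kg/L

340 s*kg/L


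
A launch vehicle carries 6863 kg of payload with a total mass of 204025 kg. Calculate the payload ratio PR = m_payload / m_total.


PR = 6863 / 204025 = 0.0336

0.0336


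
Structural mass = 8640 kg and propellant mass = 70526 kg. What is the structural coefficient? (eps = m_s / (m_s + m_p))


eps = 8640 / (8640 + 70526) = 0.1091

0.1091


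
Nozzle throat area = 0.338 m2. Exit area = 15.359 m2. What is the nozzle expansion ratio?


AR = 15.359 / 0.338 = 45.4

45.4


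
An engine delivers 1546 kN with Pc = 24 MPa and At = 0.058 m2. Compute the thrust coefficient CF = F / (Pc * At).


CF = 1546000 / (24e6 * 0.058) = 1.11

1.11


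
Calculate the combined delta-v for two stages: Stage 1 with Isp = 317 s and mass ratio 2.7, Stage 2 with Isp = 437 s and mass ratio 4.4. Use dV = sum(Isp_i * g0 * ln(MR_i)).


dV1 = 317 * 9.81 * ln(2.7) = 3088.8 m/s
dV2 = 437 * 9.81 * ln(4.4) = 6351.6 m/s
Total dV = 3088.8 + 6351.6 = 9440.4 m/s ~ 9440 m/s

9440 m/s


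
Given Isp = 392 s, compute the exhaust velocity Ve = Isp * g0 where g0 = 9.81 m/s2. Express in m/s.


Ve = Isp * g0 = 392 * 9.81 = 3845.5 m/s

3845.5 m/s


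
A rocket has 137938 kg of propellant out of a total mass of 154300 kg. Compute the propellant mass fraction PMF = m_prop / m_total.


PMF = 137938 / 154300 = 0.894

0.894


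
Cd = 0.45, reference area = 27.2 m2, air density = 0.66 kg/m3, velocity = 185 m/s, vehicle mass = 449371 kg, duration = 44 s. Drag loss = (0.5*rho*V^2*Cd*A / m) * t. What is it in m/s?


D = 0.5 * 0.66 * 185^2 * 0.45 * 27.2 = 138241.62 N
a = 138241.62 / 449371 = 0.3076 m/s2
dV = 0.3076 * 44 = 13.5 m/s

13.5 m/s


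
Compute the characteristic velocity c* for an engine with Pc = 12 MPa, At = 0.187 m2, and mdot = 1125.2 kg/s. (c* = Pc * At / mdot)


c* = 12e6 * 0.187 / 1125.2 = 1994 m/s

1994 m/s


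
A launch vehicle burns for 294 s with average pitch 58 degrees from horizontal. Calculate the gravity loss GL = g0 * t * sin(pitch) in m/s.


GL = 9.81 * 294 * sin(58 deg) = 2446 m/s

2446 m/s


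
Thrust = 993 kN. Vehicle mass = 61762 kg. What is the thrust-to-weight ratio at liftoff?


TWR = 993000 / (61762 * 9.81) = 1.64

1.64


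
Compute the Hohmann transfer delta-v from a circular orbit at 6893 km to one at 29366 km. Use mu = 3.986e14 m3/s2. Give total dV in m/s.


V1 = sqrt(mu/r1) = 7604.39 m/s
dV1 = V1*(sqrt(2*r2/(r1+r2)) - 1) = 2073.79 m/s
V2 = sqrt(mu/r2) = 3684.23 m/s
dV2 = V2*(1 - sqrt(2*r1/(r1+r2))) = 1412.49 m/s
Total dV = 3486 m/s

3486 m/s


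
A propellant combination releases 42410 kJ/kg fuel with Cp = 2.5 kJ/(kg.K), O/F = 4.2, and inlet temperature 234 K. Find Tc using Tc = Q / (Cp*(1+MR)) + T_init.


Tc = 42410 / (2.5 * (1 + 4.2)) + 234 = 3496 K

3496 K


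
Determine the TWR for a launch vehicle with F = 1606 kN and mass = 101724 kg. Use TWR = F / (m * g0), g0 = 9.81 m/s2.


TWR = 1606000 / (101724 * 9.81) = 1.61

1.61


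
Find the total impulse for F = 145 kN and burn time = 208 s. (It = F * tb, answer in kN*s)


It = 145 * 208 = 30160 kN*s

30160 kN*s


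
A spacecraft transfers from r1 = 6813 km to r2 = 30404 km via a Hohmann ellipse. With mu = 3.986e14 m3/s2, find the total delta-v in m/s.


V1 = sqrt(mu/r1) = 7648.91 m/s
dV1 = V1*(sqrt(2*r2/(r1+r2)) - 1) = 2128.17 m/s
V2 = sqrt(mu/r2) = 3620.79 m/s
dV2 = V2*(1 - sqrt(2*r1/(r1+r2))) = 1429.92 m/s
Total dV = 3558 m/s

3558 m/s


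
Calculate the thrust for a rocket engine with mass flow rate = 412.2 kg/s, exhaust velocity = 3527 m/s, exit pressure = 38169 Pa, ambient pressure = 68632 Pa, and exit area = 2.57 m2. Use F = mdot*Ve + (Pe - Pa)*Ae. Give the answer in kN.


F = 412.2 * 3527 + (38169 - 68632) * 2.57 = 1.3755e+06 N = 1375.5 kN

1375.5 kN


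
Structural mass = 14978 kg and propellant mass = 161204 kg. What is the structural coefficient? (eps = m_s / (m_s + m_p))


eps = 14978 / (14978 + 161204) = 0.085

0.085


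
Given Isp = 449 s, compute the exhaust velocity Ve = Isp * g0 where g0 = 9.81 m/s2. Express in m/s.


Ve = Isp * g0 = 449 * 9.81 = 4404.7 m/s

4404.7 m/s


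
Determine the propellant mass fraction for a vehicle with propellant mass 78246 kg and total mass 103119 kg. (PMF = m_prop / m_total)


PMF = 78246 / 103119 = 0.759

0.759


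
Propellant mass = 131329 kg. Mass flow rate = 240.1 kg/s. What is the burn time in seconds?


tb = 131329 / 240.1 = 547.0 s

547.0 s


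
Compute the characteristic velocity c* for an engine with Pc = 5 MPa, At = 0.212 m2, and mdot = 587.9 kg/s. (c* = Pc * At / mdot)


c* = 5e6 * 0.212 / 587.9 = 1803 m/s

1803 m/s


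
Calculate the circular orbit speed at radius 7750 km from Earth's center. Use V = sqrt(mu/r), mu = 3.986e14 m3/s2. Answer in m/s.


V = sqrt(3.986e14 / 7750000) = 7172 m/s

7172 m/s


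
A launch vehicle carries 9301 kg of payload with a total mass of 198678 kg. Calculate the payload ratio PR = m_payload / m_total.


PR = 9301 / 198678 = 0.0468

0.0468


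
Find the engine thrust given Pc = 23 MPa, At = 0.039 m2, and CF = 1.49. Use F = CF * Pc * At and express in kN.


F = 1.49 * 23e6 * 0.039 = 1.3365e+06 N = 1336.5 kN

1336.5 kN


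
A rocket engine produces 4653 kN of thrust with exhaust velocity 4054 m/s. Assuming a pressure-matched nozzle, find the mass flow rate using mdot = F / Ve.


mdot = F / Ve = 4653000 / 4054 = 1147.8 kg/s

1147.8 kg/s


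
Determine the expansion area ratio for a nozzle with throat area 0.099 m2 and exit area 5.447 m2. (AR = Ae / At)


AR = 5.447 / 0.099 = 55.0

55.0


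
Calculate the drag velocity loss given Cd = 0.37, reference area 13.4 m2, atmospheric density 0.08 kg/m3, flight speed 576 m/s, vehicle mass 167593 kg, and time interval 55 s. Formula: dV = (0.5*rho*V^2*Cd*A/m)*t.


D = 0.5 * 0.08 * 576^2 * 0.37 * 13.4 = 65797.82 N
a = 65797.82 / 167593 = 0.3926 m/s2
dV = 0.3926 * 55 = 21.6 m/s

21.6 m/s


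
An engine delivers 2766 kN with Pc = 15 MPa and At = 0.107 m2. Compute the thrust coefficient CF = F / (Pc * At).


CF = 2766000 / (15e6 * 0.107) = 1.72

1.72


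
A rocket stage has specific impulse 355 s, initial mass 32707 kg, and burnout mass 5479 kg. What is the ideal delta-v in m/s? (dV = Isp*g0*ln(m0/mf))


Ve = 355 * 9.81 = 3482.55 m/s
dV = 3482.55 * ln(32707/5479) = 6222 m/s

6222 m/s


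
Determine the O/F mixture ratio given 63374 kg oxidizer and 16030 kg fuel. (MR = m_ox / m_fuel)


MR = 63374 / 16030 = 3.95

3.95


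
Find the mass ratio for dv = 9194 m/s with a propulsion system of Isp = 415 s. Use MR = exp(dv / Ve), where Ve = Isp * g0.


Ve = 415 * 9.81 = 4071.15 m/s
MR = exp(9194 / 4071.15) = 9.567

9.567


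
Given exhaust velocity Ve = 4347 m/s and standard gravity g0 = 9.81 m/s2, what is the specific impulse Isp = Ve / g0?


Isp = Ve / g0 = 4347 / 9.81 = 443.1 s

443.1 s


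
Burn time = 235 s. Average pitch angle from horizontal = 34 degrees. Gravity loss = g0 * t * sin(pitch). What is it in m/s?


GL = 9.81 * 235 * sin(34 deg) = 1289 m/s

1289 m/s


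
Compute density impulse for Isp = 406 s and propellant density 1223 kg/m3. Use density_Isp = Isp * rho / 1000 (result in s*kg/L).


rho*Isp = 406 * 1223 / 1000 = 497 s*kg/L

497 s*kg/L


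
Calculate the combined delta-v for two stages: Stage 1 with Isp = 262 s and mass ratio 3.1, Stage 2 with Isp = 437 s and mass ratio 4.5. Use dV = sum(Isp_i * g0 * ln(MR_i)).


dV1 = 262 * 9.81 * ln(3.1) = 2908.0 m/s
dV2 = 437 * 9.81 * ln(4.5) = 6447.9 m/s
Total dV = 2908.0 + 6447.9 = 9355.9 m/s ~ 9356 m/s

9356 m/s


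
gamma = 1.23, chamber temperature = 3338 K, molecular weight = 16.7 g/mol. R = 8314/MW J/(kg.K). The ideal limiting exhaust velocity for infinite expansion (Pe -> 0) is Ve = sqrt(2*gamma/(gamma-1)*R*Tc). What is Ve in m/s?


R = 8314 / 16.7 = 497.84 J/(kg.K)
Ve = sqrt(2 * 1.23 / (1.23 - 1) * 497.84 * 3338) = 4216 m/s

4216 m/s


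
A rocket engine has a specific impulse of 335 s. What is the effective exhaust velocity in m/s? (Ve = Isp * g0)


Ve = Isp * g0 = 335 * 9.81 = 3286.4 m/s

3286.4 m/s


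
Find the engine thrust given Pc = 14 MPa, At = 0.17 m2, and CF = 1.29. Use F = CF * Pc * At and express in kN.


F = 1.29 * 14e6 * 0.17 = 3.0702e+06 N = 3070.2 kN

3070.2 kN


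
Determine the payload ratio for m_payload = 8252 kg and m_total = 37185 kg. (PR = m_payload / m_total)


PR = 8252 / 37185 = 0.2219

0.2219


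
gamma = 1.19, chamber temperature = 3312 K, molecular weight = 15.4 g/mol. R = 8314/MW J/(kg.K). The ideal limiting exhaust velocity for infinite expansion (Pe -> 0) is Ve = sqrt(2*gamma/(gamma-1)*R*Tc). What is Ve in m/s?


R = 8314 / 15.4 = 539.87 J/(kg.K)
Ve = sqrt(2 * 1.19 / (1.19 - 1) * 539.87 * 3312) = 4733 m/s

4733 m/s


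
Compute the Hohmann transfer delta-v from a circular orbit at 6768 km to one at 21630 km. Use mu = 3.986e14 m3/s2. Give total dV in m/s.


V1 = sqrt(mu/r1) = 7674.29 m/s
dV1 = V1*(sqrt(2*r2/(r1+r2)) - 1) = 1797.62 m/s
V2 = sqrt(mu/r2) = 4292.8 m/s
dV2 = V2*(1 - sqrt(2*r1/(r1+r2))) = 1329.05 m/s
Total dV = 3127 m/s

3127 m/s


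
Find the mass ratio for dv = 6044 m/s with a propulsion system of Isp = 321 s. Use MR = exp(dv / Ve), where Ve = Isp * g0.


Ve = 321 * 9.81 = 3149.01 m/s
MR = exp(6044 / 3149.01) = 6.816

6.816


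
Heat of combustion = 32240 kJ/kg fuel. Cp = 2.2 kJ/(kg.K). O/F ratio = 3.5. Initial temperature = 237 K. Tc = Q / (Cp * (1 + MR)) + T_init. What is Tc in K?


Tc = 32240 / (2.2 * (1 + 3.5)) + 237 = 3494 K

3494 K


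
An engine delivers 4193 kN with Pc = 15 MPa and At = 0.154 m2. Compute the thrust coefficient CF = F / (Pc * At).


CF = 4193000 / (15e6 * 0.154) = 1.82

1.82


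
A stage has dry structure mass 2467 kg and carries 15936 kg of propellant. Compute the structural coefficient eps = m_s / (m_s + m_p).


eps = 2467 / (2467 + 15936) = 0.1341

0.1341


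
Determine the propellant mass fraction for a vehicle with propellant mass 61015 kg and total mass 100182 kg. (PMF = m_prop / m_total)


PMF = 61015 / 100182 = 0.609

0.609


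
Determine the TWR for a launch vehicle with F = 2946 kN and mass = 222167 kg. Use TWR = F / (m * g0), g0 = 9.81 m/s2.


TWR = 2946000 / (222167 * 9.81) = 1.35

1.35


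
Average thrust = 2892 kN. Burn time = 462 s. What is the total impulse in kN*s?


It = 2892 * 462 = 1336104 kN*s

1336104 kN*s


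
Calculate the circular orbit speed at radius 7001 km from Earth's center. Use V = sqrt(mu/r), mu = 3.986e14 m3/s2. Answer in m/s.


V = sqrt(3.986e14 / 7001000) = 7546 m/s

7546 m/s


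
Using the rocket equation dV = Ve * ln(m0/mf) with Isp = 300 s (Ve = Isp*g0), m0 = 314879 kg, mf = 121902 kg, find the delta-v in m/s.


Ve = 300 * 9.81 = 2943.0 m/s
dV = 2943.0 * ln(314879/121902) = 2793 m/s

2793 m/s


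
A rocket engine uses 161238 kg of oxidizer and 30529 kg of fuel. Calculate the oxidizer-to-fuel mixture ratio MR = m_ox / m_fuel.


MR = 161238 / 30529 = 5.28

5.28


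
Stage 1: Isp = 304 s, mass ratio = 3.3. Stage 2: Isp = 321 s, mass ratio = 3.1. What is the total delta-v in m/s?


dV1 = 304 * 9.81 * ln(3.3) = 3560.6 m/s
dV2 = 321 * 9.81 * ln(3.1) = 3562.8 m/s
Total dV = 3560.6 + 3562.8 = 7123.4 m/s ~ 7123 m/s

7123 m/s


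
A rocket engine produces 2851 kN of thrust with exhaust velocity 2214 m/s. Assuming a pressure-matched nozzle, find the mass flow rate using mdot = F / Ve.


mdot = F / Ve = 2851000 / 2214 = 1287.7 kg/s

1287.7 kg/s


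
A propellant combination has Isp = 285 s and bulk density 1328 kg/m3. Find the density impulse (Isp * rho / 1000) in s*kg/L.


rho*Isp = 285 * 1328 / 1000 = 378 s*kg/L

378 s*kg/L


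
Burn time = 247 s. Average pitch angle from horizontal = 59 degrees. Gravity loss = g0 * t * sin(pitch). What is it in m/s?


GL = 9.81 * 247 * sin(59 deg) = 2077 m/s

2077 m/s


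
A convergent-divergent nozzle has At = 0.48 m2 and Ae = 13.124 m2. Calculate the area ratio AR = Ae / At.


AR = 13.124 / 0.48 = 27.3

27.3


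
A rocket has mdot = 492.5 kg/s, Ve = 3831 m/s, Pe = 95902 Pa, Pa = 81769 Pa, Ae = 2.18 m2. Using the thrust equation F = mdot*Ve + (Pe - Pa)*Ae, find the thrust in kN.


F = 492.5 * 3831 + (95902 - 81769) * 2.18 = 1.9176e+06 N = 1917.6 kN

1917.6 kN
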